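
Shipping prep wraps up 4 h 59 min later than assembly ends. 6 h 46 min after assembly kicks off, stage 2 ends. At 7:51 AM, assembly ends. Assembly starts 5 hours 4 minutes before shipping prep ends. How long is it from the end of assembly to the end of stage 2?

6 hours 41 minutes

Shipping prep ends at 7:51 AM + 299 min = 12:50 PM.
Assembly starts at 12:50 PM − 304 min = 7:46 AM.
Stage 2 ends at 7:46 AM + 406 min = 2:32 PM.
From 7:51 AM to 2:32 PM is 6 hours 41 minutes.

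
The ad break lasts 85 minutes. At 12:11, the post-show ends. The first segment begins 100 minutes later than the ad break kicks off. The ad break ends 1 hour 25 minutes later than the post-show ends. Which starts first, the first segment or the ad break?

The ad break ends at 12:11 + 85 min = 13:36.
The ad break starts at 13:36 − 85 min = 12:11.
The first segment starts at 12:11 + 100 min = 13:51.
The first segment starts at 13:51 and the ad break starts at 12:11, so the ad break is first.

the ad break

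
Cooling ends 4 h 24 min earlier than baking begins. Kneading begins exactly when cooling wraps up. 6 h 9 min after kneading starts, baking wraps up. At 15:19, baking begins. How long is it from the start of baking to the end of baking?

1 h 45 min

Cooling ends at 15:19 − 264 min = 10:55.
So kneading starts at 10:55.
Baking ends at 10:55 + 369 min = 17:04.
From 15:19 to 17:04 is 1 h 45 min.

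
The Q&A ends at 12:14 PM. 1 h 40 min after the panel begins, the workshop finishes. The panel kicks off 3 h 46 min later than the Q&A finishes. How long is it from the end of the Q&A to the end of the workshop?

326 minutes

The panel starts at 12:14 PM + 226 min = 4:00 PM.
The workshop ends at 4:00 PM + 100 min = 5:40 PM.
From 12:14 PM to 5:40 PM is 326 minutes.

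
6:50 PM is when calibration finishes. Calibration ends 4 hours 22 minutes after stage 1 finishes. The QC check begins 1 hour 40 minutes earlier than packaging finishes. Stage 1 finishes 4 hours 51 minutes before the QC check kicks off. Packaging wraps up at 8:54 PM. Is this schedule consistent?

The QC check starts at 8:54 PM − 100 min = 7:14 PM.
Stage 1 ends at 7:14 PM − 291 min = 2:23 PM.
Calibration ends at 2:23 PM + 262 min = 6:45 PM.
But calibration is also said to end at 6:50 PM — a 5-minute conflict.

No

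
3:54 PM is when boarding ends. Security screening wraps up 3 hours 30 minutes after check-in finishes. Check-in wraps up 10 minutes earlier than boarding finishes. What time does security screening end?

Check-in ends at 3:54 PM − 10 min = 3:44 PM.
Security screening ends at 3:44 PM + 210 min = 7:14 PM.

7:14 PM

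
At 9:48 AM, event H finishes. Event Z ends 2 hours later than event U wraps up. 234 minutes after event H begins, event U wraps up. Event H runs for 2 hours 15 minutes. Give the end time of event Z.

1:27 PM

Event H starts at 9:48 AM − 135 min = 7:33 AM.
Event U ends at 7:33 AM + 234 min = 11:27 AM.
Event Z ends at 11:27 AM + 120 min = 1:27 PM.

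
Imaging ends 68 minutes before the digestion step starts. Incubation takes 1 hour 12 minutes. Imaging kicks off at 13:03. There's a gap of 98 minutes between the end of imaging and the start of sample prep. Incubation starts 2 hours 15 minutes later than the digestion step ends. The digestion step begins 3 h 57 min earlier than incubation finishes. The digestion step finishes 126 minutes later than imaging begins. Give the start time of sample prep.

The digestion step ends at 13:03 + 126 min = 15:09.
Incubation starts at 15:09 + 135 min = 17:24.
Incubation ends at 17:24 + 72 min = 18:36.
The digestion step starts at 18:36 − 237 min = 14:39.
Imaging ends at 14:39 − 68 min = 13:31.
Sample prep starts at 13:31 + 98 min = 15:09.

15:09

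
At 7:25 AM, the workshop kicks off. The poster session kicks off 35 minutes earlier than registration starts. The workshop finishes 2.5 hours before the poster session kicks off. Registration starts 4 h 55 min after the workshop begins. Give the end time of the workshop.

9:15 AM

Registration starts at 7:25 AM + 295 min = 12:20 PM.
The poster session starts at 12:20 PM − 35 min = 11:45 AM.
The workshop ends at 11:45 AM − 150 min = 9:15 AM.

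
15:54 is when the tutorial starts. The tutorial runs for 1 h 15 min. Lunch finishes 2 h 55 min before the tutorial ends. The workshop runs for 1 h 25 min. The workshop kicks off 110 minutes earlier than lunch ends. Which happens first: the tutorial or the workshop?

the workshop

The tutorial ends at 15:54 + 75 min = 17:09.
Lunch ends at 17:09 − 175 min = 14:14.
The workshop starts at 14:14 − 110 min = 12:24.
The tutorial starts at 15:54 and the workshop starts at 12:24, so the workshop is first.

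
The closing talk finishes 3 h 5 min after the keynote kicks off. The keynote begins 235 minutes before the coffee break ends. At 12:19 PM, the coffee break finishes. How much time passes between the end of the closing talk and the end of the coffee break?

50 minutes

The keynote starts at 12:19 PM − 235 min = 8:24 AM.
The closing talk ends at 8:24 AM + 185 min = 11:29 AM.
From 11:29 AM to 12:19 PM is 50 minutes.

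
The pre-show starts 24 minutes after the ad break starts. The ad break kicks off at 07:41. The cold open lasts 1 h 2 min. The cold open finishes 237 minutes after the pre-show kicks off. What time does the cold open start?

11:00

The pre-show starts at 07:41 + 24 min = 08:05.
The cold open ends at 08:05 + 237 min = 12:02.
The cold open starts at 12:02 − 62 min = 11:00.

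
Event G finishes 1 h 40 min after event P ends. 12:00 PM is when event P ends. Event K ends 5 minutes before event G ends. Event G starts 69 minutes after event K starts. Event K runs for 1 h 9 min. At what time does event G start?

1:35 PM

Event G ends at 12:00 PM + 100 min = 1:40 PM.
Event K ends at 1:40 PM − 5 min = 1:35 PM.
Event K starts at 1:35 PM − 69 min = 12:26 PM.
Event G starts at 12:26 PM + 69 min = 1:35 PM.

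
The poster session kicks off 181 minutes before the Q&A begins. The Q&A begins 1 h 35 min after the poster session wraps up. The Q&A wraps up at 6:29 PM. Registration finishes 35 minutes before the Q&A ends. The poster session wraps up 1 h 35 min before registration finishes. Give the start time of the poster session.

2:53 PM

Registration ends at 6:29 PM − 35 min = 5:54 PM.
The poster session ends at 5:54 PM − 95 min = 4:19 PM.
The Q&A starts at 4:19 PM + 95 min = 5:54 PM.
The poster session starts at 5:54 PM − 181 min = 2:53 PM.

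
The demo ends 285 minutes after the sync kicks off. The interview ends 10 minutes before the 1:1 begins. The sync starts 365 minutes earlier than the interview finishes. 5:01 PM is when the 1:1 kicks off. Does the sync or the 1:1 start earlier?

the sync

The interview ends at 5:01 PM − 10 min = 4:51 PM.
The sync starts at 4:51 PM − 365 min = 10:46 AM.
The sync starts at 10:46 AM and the 1:1 starts at 5:01 PM, so the sync is first.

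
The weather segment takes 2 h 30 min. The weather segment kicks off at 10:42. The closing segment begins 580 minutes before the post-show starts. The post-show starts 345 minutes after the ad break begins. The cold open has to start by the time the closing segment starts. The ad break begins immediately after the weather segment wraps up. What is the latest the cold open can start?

09:17

The weather segment ends at 10:42 + 150 min = 13:12.
So the ad break starts at 13:12.
The post-show starts at 13:12 + 345 min = 18:57.
The closing segment starts at 18:57 − 580 min = 09:17.
The cold open is bounded by the closing segment, so the latest it can start is 09:17.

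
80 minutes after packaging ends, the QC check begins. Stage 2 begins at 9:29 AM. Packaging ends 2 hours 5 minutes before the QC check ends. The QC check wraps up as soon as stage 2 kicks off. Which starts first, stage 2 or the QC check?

The QC check ends at 9:29 AM.
Packaging ends at 9:29 AM − 125 min = 7:24 AM.
The QC check starts at 7:24 AM + 80 min = 8:44 AM.
Stage 2 starts at 9:29 AM and the QC check starts at 8:44 AM, so the QC check is first.

the QC check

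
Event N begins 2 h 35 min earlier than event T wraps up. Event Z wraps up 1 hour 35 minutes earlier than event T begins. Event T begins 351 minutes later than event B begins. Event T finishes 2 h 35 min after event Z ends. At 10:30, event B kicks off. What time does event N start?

Event T starts at 10:30 + 351 min = 16:21.
Event Z ends at 16:21 − 95 min = 14:46.
Event T ends at 14:46 + 155 min = 17:21.
Event N starts at 17:21 − 155 min = 14:46.

14:46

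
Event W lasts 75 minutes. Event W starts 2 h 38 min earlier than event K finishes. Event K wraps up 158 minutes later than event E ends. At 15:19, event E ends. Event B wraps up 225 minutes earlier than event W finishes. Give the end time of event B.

Event K ends at 15:19 + 158 min = 17:57.
Event W starts at 17:57 − 158 min = 15:19.
Event W ends at 15:19 + 75 min = 16:34.
Event B ends at 16:34 − 225 min = 12:49.

12:49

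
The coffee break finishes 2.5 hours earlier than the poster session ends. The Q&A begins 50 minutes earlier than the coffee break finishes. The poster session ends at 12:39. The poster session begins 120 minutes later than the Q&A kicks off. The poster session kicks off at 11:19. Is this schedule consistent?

The coffee break ends at 12:39 − 150 min = 10:09.
The Q&A starts at 10:09 − 50 min = 09:19.
The poster session starts at 09:19 + 120 min = 11:19.
That matches the stated 11:19, so the schedule is consistent.

Yes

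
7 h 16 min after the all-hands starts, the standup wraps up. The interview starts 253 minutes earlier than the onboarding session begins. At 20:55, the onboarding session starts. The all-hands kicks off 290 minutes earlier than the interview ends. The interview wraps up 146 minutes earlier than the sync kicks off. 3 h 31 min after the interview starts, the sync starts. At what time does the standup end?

20:13

The interview starts at 20:55 − 253 min = 16:42.
The sync starts at 16:42 + 211 min = 20:13.
The interview ends at 20:13 − 146 min = 17:47.
The all-hands starts at 17:47 − 290 min = 12:57.
The standup ends at 12:57 + 436 min = 20:13.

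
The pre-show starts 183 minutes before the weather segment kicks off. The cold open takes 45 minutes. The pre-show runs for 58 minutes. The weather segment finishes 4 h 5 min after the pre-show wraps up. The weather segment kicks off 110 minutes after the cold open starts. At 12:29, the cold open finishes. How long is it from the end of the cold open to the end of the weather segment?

3 hours 5 minutes

The cold open starts at 12:29 − 45 min = 11:44.
The weather segment starts at 11:44 + 110 min = 13:34.
The pre-show starts at 13:34 − 183 min = 10:31.
The pre-show ends at 10:31 + 58 min = 11:29.
The weather segment ends at 11:29 + 245 min = 15:34.
From 12:29 to 15:34 is 3 hours 5 minutes.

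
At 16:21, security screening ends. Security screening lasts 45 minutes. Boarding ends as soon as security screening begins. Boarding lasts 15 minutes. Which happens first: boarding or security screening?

Security screening starts at 16:21 − 45 min = 15:36.
So boarding ends at 15:36.
Boarding starts at 15:36 − 15 min = 15:21.
Boarding starts at 15:21 and security screening starts at 15:36, so boarding is first.

boarding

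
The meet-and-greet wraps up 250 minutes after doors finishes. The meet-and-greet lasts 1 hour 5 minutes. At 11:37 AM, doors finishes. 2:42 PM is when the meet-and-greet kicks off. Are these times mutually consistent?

The meet-and-greet ends at 11:37 AM + 250 min = 3:47 PM.
The meet-and-greet starts at 3:47 PM − 65 min = 2:42 PM.
That matches the stated 2:42 PM, so the schedule is consistent.

Yes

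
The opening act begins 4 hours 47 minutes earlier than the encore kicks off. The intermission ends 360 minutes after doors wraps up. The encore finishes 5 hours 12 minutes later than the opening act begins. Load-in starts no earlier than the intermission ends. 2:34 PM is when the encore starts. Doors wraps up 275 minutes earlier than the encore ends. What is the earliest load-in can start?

The opening act starts at 2:34 PM − 287 min = 9:47 AM.
The encore ends at 9:47 AM + 312 min = 2:59 PM.
Doors ends at 2:59 PM − 275 min = 10:24 AM.
The intermission ends at 10:24 AM + 360 min = 4:24 PM.
Load-in is bounded by the intermission, so the earliest it can start is 4:24 PM.

4:24 PM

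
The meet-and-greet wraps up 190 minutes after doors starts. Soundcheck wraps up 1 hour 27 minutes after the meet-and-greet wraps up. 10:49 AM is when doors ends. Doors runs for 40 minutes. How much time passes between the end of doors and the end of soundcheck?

Doors starts at 10:49 AM − 40 min = 10:09 AM.
The meet-and-greet ends at 10:09 AM + 190 min = 1:19 PM.
Soundcheck ends at 1:19 PM + 87 min = 2:46 PM.
From 10:49 AM to 2:46 PM is 3 h 57 min.

3 h 57 min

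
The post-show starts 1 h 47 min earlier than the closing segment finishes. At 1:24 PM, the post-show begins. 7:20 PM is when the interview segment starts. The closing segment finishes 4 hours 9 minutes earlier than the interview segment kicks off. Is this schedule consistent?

The closing segment ends at 7:20 PM − 249 min = 3:11 PM.
The post-show starts at 3:11 PM − 107 min = 1:24 PM.
That matches the stated 1:24 PM, so the schedule is consistent.

Yes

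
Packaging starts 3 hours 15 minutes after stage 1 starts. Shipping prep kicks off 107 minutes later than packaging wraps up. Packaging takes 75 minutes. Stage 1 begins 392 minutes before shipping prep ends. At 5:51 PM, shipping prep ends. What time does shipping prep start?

5:36 PM

Stage 1 starts at 5:51 PM − 392 min = 11:19 AM.
Packaging starts at 11:19 AM + 195 min = 2:34 PM.
Packaging ends at 2:34 PM + 75 min = 3:49 PM.
Shipping prep starts at 3:49 PM + 107 min = 5:36 PM.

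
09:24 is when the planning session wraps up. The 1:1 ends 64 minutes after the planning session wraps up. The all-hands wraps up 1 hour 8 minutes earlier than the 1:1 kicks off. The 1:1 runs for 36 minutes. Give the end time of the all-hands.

08:44

The 1:1 ends at 09:24 + 64 min = 10:28.
The 1:1 starts at 10:28 − 36 min = 09:52.
The all-hands ends at 09:52 − 68 min = 08:44.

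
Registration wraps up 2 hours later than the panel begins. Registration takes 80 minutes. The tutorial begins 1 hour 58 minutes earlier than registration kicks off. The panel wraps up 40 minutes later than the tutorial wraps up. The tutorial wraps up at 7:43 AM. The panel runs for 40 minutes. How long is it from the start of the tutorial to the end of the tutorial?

1 hour 18 minutes

The panel ends at 7:43 AM + 40 min = 8:23 AM.
The panel starts at 8:23 AM − 40 min = 7:43 AM.
Registration ends at 7:43 AM + 120 min = 9:43 AM.
Registration starts at 9:43 AM − 80 min = 8:23 AM.
The tutorial starts at 8:23 AM − 118 min = 6:25 AM.
From 6:25 AM to 7:43 AM is 1 hour 18 minutes.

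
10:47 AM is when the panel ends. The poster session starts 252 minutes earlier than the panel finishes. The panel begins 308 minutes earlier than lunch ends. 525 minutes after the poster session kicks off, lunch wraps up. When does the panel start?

The poster session starts at 10:47 AM − 252 min = 6:35 AM.
Lunch ends at 6:35 AM + 525 min = 3:20 PM.
The panel starts at 3:20 PM − 308 min = 10:12 AM.

10:12 AM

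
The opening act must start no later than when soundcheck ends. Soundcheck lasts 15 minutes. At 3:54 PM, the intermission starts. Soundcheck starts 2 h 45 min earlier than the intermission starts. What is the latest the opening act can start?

Soundcheck starts at 3:54 PM − 165 min = 1:09 PM.
Soundcheck ends at 1:09 PM + 15 min = 1:24 PM.
The opening act is bounded by soundcheck, so the latest it can start is 1:24 PM.

1:24 PM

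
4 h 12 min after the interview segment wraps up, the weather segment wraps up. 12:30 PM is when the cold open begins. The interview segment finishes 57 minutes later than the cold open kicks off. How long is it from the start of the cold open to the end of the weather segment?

5 hours 9 minutes

The interview segment ends at 12:30 PM + 57 min = 1:27 PM.
The weather segment ends at 1:27 PM + 252 min = 5:39 PM.
From 12:30 PM to 5:39 PM is 5 hours 9 minutes.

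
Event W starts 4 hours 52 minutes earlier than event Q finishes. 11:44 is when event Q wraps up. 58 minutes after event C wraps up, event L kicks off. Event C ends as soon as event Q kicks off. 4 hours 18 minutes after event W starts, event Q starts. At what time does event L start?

Event W starts at 11:44 − 292 min = 06:52.
Event Q starts at 06:52 + 258 min = 11:10.
So event C ends at 11:10.
Event L starts at 11:10 + 58 min = 12:08.

12:08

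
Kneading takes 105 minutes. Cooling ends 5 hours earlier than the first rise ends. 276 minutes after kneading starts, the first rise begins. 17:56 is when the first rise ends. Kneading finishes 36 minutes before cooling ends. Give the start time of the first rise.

Cooling ends at 17:56 − 300 min = 12:56.
Kneading ends at 12:56 − 36 min = 12:20.
Kneading starts at 12:20 − 105 min = 10:35.
The first rise starts at 10:35 + 276 min = 15:11.

15:11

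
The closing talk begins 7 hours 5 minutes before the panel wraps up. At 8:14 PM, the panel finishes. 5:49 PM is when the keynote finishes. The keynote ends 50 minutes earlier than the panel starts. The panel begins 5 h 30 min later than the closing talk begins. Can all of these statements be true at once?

Yes

The closing talk starts at 8:14 PM − 425 min = 1:09 PM.
The panel starts at 1:09 PM + 330 min = 6:39 PM.
The keynote ends at 6:39 PM − 50 min = 5:49 PM.
That matches the stated 5:49 PM, so the schedule is consistent.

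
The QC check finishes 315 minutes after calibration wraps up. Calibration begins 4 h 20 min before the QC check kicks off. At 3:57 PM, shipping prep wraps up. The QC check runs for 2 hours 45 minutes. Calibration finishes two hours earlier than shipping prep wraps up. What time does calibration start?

Calibration ends at 3:57 PM − 120 min = 1:57 PM.
The QC check ends at 1:57 PM + 315 min = 7:12 PM.
The QC check starts at 7:12 PM − 165 min = 4:27 PM.
Calibration starts at 4:27 PM − 260 min = 12:07 PM.

12:07 PM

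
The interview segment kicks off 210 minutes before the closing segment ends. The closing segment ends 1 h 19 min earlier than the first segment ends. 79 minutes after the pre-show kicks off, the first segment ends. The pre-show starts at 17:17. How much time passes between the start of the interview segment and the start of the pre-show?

The first segment ends at 17:17 + 79 min = 18:36.
The closing segment ends at 18:36 − 79 min = 17:17.
The interview segment starts at 17:17 − 210 min = 13:47.
From 13:47 to 17:17 is 3 h 30 min.

3 h 30 min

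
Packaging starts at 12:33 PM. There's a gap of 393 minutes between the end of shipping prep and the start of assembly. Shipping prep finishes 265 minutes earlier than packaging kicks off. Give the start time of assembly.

2:41 PM

Shipping prep ends at 12:33 PM − 265 min = 8:08 AM.
Assembly starts at 8:08 AM + 393 min = 2:41 PM.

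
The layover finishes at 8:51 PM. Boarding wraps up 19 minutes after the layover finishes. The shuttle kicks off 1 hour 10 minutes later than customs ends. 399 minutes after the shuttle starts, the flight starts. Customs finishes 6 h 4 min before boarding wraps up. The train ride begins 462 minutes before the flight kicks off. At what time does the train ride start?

Boarding ends at 8:51 PM + 19 min = 9:10 PM.
Customs ends at 9:10 PM − 364 min = 3:06 PM.
The shuttle starts at 3:06 PM + 70 min = 4:16 PM.
The flight starts at 4:16 PM + 399 min = 10:55 PM.
The train ride starts at 10:55 PM − 462 min = 3:13 PM.

3:13 PM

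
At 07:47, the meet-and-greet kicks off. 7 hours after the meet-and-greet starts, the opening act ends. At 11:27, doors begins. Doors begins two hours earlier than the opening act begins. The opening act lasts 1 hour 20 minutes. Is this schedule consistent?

Yes

The opening act ends at 07:47 + 420 min = 14:47.
The opening act starts at 14:47 − 80 min = 13:27.
Doors starts at 13:27 − 120 min = 11:27.
That matches the stated 11:27, so the schedule is consistent.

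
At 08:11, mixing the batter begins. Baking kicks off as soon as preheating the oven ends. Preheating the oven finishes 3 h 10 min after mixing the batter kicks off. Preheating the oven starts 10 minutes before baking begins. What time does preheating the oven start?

11:11

Preheating the oven ends at 08:11 + 190 min = 11:21.
So baking starts at 11:21.
Preheating the oven starts at 11:21 − 10 min = 11:11.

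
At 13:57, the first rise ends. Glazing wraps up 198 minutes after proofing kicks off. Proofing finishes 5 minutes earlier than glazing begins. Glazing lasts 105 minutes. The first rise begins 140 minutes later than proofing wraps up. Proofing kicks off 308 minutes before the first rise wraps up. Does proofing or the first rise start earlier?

proofing

Proofing starts at 13:57 − 308 min = 08:49.
Glazing ends at 08:49 + 198 min = 12:07.
Glazing starts at 12:07 − 105 min = 10:22.
Proofing ends at 10:22 − 5 min = 10:17.
The first rise starts at 10:17 + 140 min = 12:37.
Proofing starts at 08:49 and the first rise starts at 12:37, so proofing is first.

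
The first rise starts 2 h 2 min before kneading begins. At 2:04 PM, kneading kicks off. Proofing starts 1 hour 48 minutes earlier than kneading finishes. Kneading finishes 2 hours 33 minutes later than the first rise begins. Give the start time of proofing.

The first rise starts at 2:04 PM − 122 min = 12:02 PM.
Kneading ends at 12:02 PM + 153 min = 2:35 PM.
Proofing starts at 2:35 PM − 108 min = 12:47 PM.

12:47 PM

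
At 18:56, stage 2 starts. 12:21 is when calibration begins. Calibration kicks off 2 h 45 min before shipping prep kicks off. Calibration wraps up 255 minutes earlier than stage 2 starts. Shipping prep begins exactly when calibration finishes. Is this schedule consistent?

Calibration ends at 18:56 − 255 min = 14:41.
So shipping prep starts at 14:41.
Calibration starts at 14:41 − 165 min = 11:56.
But calibration is also said to start at 12:21 — a 25-minute conflict.

No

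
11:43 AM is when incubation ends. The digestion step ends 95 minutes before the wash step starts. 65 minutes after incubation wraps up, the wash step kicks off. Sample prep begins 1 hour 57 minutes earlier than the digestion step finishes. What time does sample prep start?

The wash step starts at 11:43 AM + 65 min = 12:48 PM.
The digestion step ends at 12:48 PM − 95 min = 11:13 AM.
Sample prep starts at 11:13 AM − 117 min = 9:16 AM.

9:16 AM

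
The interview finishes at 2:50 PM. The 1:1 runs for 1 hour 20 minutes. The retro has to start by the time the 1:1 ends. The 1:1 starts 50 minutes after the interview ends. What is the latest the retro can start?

The 1:1 starts at 2:50 PM + 50 min = 3:40 PM.
The 1:1 ends at 3:40 PM + 80 min = 5:00 PM.
The retro is bounded by the 1:1, so the latest it can start is 5:00 PM.

5:00 PM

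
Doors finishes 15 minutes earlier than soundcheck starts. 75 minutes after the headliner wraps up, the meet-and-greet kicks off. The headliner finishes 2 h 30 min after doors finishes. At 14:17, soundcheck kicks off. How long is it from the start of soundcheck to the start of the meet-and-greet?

3 h 30 min

Doors ends at 14:17 − 15 min = 14:02.
The headliner ends at 14:02 + 150 min = 16:32.
The meet-and-greet starts at 16:32 + 75 min = 17:47.
From 14:17 to 17:47 is 3 h 30 min.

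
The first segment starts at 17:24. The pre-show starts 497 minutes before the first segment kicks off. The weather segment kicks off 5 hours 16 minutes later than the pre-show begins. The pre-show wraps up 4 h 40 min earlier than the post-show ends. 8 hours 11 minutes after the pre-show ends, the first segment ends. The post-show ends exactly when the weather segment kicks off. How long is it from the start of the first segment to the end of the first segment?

half an hour

The pre-show starts at 17:24 − 497 min = 09:07.
The weather segment starts at 09:07 + 316 min = 14:23.
So the post-show ends at 14:23.
The pre-show ends at 14:23 − 280 min = 09:43.
The first segment ends at 09:43 + 491 min = 17:54.
From 17:24 to 17:54 is half an hour.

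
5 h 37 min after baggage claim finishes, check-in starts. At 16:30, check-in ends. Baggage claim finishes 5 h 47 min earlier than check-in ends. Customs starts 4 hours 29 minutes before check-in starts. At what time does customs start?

Baggage claim ends at 16:30 − 347 min = 10:43.
Check-in starts at 10:43 + 337 min = 16:20.
Customs starts at 16:20 − 269 min = 11:51.

11:51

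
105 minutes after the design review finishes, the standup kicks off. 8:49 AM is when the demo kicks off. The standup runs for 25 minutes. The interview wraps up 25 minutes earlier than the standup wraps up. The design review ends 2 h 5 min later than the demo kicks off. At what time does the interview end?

12:39 PM

The design review ends at 8:49 AM + 125 min = 10:54 AM.
The standup starts at 10:54 AM + 105 min = 12:39 PM.
The standup ends at 12:39 PM + 25 min = 1:04 PM.
The interview ends at 1:04 PM − 25 min = 12:39 PM.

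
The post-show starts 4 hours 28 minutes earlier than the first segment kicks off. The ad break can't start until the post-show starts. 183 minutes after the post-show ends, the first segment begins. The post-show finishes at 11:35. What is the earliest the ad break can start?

The first segment starts at 11:35 + 183 min = 14:38.
The post-show starts at 14:38 − 268 min = 10:10.
The ad break is bounded by the post-show, so the earliest it can start is 10:10.

10:10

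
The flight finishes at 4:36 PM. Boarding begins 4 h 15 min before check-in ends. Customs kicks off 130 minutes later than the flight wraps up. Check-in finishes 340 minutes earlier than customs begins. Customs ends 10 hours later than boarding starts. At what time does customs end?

Customs starts at 4:36 PM + 130 min = 6:46 PM.
Check-in ends at 6:46 PM − 340 min = 1:06 PM.
Boarding starts at 1:06 PM − 255 min = 8:51 AM.
Customs ends at 8:51 AM + 600 min = 6:51 PM.

6:51 PM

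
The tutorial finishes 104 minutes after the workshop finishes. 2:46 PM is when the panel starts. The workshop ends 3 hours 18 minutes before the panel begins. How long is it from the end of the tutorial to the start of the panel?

1 hour 34 minutes

The workshop ends at 2:46 PM − 198 min = 11:28 AM.
The tutorial ends at 11:28 AM + 104 min = 1:12 PM.
From 1:12 PM to 2:46 PM is 1 hour 34 minutes.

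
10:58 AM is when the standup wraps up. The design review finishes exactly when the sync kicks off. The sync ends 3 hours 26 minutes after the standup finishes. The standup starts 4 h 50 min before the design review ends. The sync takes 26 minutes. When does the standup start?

9:08 AM

The sync ends at 10:58 AM + 206 min = 2:24 PM.
The sync starts at 2:24 PM − 26 min = 1:58 PM.
So the design review ends at 1:58 PM.
The standup starts at 1:58 PM − 290 min = 9:08 AM.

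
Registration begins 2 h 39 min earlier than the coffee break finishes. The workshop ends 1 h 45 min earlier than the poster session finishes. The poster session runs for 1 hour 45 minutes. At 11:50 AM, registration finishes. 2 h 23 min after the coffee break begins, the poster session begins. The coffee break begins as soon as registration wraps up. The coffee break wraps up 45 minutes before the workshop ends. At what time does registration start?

10:49 AM

The coffee break starts at 11:50 AM.
The poster session starts at 11:50 AM + 143 min = 2:13 PM.
The poster session ends at 2:13 PM + 105 min = 3:58 PM.
The workshop ends at 3:58 PM − 105 min = 2:13 PM.
The coffee break ends at 2:13 PM − 45 min = 1:28 PM.
Registration starts at 1:28 PM − 159 min = 10:49 AM.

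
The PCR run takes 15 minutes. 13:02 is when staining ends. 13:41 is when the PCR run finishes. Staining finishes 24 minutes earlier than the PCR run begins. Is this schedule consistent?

Yes

The PCR run starts at 13:41 − 15 min = 13:26.
Staining ends at 13:26 − 24 min = 13:02.
That matches the stated 13:02, so the schedule is consistent.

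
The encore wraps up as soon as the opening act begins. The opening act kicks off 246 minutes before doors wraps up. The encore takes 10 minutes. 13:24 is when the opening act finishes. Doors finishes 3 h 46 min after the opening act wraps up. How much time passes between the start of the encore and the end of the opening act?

0.5 hours

Doors ends at 13:24 + 226 min = 17:10.
The opening act starts at 17:10 − 246 min = 13:04.
So the encore ends at 13:04.
The encore starts at 13:04 − 10 min = 12:54.
From 12:54 to 13:24 is 0.5 hours.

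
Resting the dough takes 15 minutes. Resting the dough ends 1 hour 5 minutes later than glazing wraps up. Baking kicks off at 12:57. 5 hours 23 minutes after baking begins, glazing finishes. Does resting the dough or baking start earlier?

baking

Glazing ends at 12:57 + 323 min = 18:20.
Resting the dough ends at 18:20 + 65 min = 19:25.
Resting the dough starts at 19:25 − 15 min = 19:10.
Resting the dough starts at 19:10 and baking starts at 12:57, so baking is first.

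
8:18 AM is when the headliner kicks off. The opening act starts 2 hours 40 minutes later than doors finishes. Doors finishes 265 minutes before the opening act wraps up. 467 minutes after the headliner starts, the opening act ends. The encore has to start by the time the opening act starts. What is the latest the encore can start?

2:20 PM

The opening act ends at 8:18 AM + 467 min = 4:05 PM.
Doors ends at 4:05 PM − 265 min = 11:40 AM.
The opening act starts at 11:40 AM + 160 min = 2:20 PM.
The encore is bounded by the opening act, so the latest it can start is 2:20 PM.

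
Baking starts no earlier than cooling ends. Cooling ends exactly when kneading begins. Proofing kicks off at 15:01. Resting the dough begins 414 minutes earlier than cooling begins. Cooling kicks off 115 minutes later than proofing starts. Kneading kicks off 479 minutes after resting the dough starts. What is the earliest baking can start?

18:01

Cooling starts at 15:01 + 115 min = 16:56.
Resting the dough starts at 16:56 − 414 min = 10:02.
Kneading starts at 10:02 + 479 min = 18:01.
So cooling ends at 18:01.
Baking is bounded by cooling, so the earliest it can start is 18:01.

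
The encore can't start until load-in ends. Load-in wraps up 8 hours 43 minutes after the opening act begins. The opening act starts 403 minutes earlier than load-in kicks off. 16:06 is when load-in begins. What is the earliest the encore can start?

The opening act starts at 16:06 − 403 min = 09:23.
Load-in ends at 09:23 + 523 min = 18:06.
The encore is bounded by load-in, so the earliest it can start is 18:06.

18:06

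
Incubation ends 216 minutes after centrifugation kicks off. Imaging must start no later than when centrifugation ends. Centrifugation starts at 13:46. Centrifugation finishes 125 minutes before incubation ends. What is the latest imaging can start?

15:17

Incubation ends at 13:46 + 216 min = 17:22.
Centrifugation ends at 17:22 − 125 min = 15:17.
Imaging is bounded by centrifugation, so the latest it can start is 15:17.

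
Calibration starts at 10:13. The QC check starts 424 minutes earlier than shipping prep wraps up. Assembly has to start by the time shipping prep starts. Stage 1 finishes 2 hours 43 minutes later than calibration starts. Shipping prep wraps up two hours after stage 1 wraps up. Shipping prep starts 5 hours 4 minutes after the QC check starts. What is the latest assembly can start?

Stage 1 ends at 10:13 + 163 min = 12:56.
Shipping prep ends at 12:56 + 120 min = 14:56.
The QC check starts at 14:56 − 424 min = 07:52.
Shipping prep starts at 07:52 + 304 min = 12:56.
Assembly is bounded by shipping prep, so the latest it can start is 12:56.

12:56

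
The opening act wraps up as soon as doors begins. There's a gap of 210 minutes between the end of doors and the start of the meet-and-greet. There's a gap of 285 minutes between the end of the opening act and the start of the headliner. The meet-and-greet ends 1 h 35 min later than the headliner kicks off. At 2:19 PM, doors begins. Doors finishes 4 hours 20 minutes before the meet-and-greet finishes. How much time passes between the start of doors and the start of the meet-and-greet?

The opening act ends at 2:19 PM.
The headliner starts at 2:19 PM + 285 min = 7:04 PM.
The meet-and-greet ends at 7:04 PM + 95 min = 8:39 PM.
Doors ends at 8:39 PM − 260 min = 4:19 PM.
The meet-and-greet starts at 4:19 PM + 210 min = 7:49 PM.
From 2:19 PM to 7:49 PM is 5 hours 30 minutes.

5 hours 30 minutes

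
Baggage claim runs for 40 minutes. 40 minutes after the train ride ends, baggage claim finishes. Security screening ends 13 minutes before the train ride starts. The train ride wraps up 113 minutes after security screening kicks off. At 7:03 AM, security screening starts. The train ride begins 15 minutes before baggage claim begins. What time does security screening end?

The train ride ends at 7:03 AM + 113 min = 8:56 AM.
Baggage claim ends at 8:56 AM + 40 min = 9:36 AM.
Baggage claim starts at 9:36 AM − 40 min = 8:56 AM.
The train ride starts at 8:56 AM − 15 min = 8:41 AM.
Security screening ends at 8:41 AM − 13 min = 8:28 AM.

8:28 AM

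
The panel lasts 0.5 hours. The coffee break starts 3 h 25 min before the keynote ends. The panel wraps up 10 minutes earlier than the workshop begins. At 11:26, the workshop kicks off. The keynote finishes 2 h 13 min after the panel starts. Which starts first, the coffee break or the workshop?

the coffee break

The panel ends at 11:26 − 10 min = 11:16.
The panel starts at 11:16 − 30 min = 10:46.
The keynote ends at 10:46 + 133 min = 12:59.
The coffee break starts at 12:59 − 205 min = 09:34.
The coffee break starts at 09:34 and the workshop starts at 11:26, so the coffee break is first.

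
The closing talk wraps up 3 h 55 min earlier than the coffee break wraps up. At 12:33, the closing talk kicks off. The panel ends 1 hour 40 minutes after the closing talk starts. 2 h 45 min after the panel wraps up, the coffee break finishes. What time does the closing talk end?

The panel ends at 12:33 + 100 min = 14:13.
The coffee break ends at 14:13 + 165 min = 16:58.
The closing talk ends at 16:58 − 235 min = 13:03.

13:03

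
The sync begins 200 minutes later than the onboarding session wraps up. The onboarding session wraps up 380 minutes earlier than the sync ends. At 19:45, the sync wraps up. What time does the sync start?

16:45

The onboarding session ends at 19:45 − 380 min = 13:25.
The sync starts at 13:25 + 200 min = 16:45.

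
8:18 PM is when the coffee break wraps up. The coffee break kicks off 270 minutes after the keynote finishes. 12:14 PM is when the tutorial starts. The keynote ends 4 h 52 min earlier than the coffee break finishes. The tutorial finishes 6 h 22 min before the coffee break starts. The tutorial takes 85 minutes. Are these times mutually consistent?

The keynote ends at 8:18 PM − 292 min = 3:26 PM.
The coffee break starts at 3:26 PM + 270 min = 7:56 PM.
The tutorial ends at 7:56 PM − 382 min = 1:34 PM.
The tutorial starts at 1:34 PM − 85 min = 12:09 PM.
But the tutorial is also said to start at 12:14 PM — a 5-minute conflict.

No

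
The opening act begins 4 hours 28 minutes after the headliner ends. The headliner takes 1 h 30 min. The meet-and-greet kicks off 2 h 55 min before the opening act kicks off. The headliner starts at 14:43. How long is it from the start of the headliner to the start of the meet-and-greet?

The headliner ends at 14:43 + 90 min = 16:13.
The opening act starts at 16:13 + 268 min = 20:41.
The meet-and-greet starts at 20:41 − 175 min = 17:46.
From 14:43 to 17:46 is 3 h 3 min.

3 h 3 min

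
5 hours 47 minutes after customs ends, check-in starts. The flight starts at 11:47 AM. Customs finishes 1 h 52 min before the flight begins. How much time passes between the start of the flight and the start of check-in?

235 minutes

Customs ends at 11:47 AM − 112 min = 9:55 AM.
Check-in starts at 9:55 AM + 347 min = 3:42 PM.
From 11:47 AM to 3:42 PM is 235 minutes.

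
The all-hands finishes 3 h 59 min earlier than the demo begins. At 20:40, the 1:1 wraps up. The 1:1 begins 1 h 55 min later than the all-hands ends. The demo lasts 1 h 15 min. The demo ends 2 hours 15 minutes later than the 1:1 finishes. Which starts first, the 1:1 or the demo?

The demo ends at 20:40 + 135 min = 22:55.
The demo starts at 22:55 − 75 min = 21:40.
The all-hands ends at 21:40 − 239 min = 17:41.
The 1:1 starts at 17:41 + 115 min = 19:36.
The 1:1 starts at 19:36 and the demo starts at 21:40, so the 1:1 is first.

the 1:1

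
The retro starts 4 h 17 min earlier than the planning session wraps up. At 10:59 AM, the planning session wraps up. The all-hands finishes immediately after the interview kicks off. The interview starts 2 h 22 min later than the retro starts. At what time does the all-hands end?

9:04 AM

The retro starts at 10:59 AM − 257 min = 6:42 AM.
The interview starts at 6:42 AM + 142 min = 9:04 AM.
So the all-hands ends at 9:04 AM.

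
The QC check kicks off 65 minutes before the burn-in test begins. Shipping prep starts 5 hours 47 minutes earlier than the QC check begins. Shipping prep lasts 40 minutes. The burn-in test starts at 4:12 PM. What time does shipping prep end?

The QC check starts at 4:12 PM − 65 min = 3:07 PM.
Shipping prep starts at 3:07 PM − 347 min = 9:20 AM.
Shipping prep ends at 9:20 AM + 40 min = 10:00 AM.

10:00 AM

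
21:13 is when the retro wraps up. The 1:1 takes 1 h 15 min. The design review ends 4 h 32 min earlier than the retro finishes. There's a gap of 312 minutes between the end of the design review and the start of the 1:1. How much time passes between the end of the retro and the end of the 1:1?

The design review ends at 21:13 − 272 min = 16:41.
The 1:1 starts at 16:41 + 312 min = 21:53.
The 1:1 ends at 21:53 + 75 min = 23:08.
From 21:13 to 23:08 is 1 h 55 min.

1 h 55 min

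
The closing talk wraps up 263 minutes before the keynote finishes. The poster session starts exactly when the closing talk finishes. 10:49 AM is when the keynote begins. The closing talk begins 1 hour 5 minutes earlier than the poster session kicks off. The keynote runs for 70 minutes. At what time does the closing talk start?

6:31 AM

The keynote ends at 10:49 AM + 70 min = 11:59 AM.
The closing talk ends at 11:59 AM − 263 min = 7:36 AM.
So the poster session starts at 7:36 AM.
The closing talk starts at 7:36 AM − 65 min = 6:31 AM.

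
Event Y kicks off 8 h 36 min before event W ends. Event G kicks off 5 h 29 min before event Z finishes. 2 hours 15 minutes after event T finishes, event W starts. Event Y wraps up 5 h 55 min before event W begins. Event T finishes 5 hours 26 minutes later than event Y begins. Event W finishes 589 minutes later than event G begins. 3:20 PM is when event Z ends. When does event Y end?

Event G starts at 3:20 PM − 329 min = 9:51 AM.
Event W ends at 9:51 AM + 589 min = 7:40 PM.
Event Y starts at 7:40 PM − 516 min = 11:04 AM.
Event T ends at 11:04 AM + 326 min = 4:30 PM.
Event W starts at 4:30 PM + 135 min = 6:45 PM.
Event Y ends at 6:45 PM − 355 min = 12:50 PM.

12:50 PM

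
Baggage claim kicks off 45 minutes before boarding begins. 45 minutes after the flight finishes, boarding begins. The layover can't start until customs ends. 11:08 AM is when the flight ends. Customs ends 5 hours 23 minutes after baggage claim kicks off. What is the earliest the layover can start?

Boarding starts at 11:08 AM + 45 min = 11:53 AM.
Baggage claim starts at 11:53 AM − 45 min = 11:08 AM.
Customs ends at 11:08 AM + 323 min = 4:31 PM.
The layover is bounded by customs, so the earliest it can start is 4:31 PM.

4:31 PM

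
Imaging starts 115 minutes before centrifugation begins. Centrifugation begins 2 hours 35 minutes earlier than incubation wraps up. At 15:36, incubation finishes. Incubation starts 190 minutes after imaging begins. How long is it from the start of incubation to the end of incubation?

1 h 20 min

Centrifugation starts at 15:36 − 155 min = 13:01.
Imaging starts at 13:01 − 115 min = 11:06.
Incubation starts at 11:06 + 190 min = 14:16.
From 14:16 to 15:36 is 1 h 20 min.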